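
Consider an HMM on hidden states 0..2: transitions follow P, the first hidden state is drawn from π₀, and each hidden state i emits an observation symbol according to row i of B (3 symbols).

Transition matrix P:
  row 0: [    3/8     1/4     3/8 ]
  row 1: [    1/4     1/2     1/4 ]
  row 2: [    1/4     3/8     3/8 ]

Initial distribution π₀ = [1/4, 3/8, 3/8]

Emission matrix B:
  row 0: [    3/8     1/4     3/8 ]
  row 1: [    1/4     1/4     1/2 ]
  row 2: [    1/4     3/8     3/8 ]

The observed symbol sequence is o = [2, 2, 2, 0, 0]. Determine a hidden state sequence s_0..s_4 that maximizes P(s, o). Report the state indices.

t=0: δ = [9.375e-02, 1.875e-01, 1.406e-01]  (obs o_0=2)
t=1: δ = [1.758e-02, 4.688e-02, 1.978e-02]  ψ = [1, 1, 2]  (obs o_1=2)
t=2: δ = [4.395e-03, 1.172e-02, 4.395e-03]  ψ = [1, 1, 1]  (obs o_2=2)
t=3: δ = [1.099e-03, 1.465e-03, 7.324e-04]  ψ = [1, 1, 1]  (obs o_3=0)
t=4: δ = [1.545e-04, 1.831e-04, 1.030e-04]  ψ = [0, 1, 0]  (obs o_4=0)
backtrack: best end state = 1; path = [1, 1, 1, 1, 1]

path = [1, 1, 1, 1, 1]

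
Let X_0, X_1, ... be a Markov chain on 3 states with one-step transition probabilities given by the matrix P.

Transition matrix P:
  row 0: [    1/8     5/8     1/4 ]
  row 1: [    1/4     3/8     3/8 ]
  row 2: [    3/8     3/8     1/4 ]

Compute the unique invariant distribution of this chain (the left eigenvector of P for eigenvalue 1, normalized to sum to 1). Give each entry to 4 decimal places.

Balance equations π_j = Σ_i π_i·P[i][j]:
  π_0 = 1/8·π_0 + 1/4·π_1 + 3/8·π_2
  π_1 = 5/8·π_0 + 3/8·π_1 + 3/8·π_2
  normalize: π_0 + π_1 + π_2 = 1
Solving the linear system gives exactly π = [21/82, 18/41, 25/82].

π = [0.2561, 0.4390, 0.3049]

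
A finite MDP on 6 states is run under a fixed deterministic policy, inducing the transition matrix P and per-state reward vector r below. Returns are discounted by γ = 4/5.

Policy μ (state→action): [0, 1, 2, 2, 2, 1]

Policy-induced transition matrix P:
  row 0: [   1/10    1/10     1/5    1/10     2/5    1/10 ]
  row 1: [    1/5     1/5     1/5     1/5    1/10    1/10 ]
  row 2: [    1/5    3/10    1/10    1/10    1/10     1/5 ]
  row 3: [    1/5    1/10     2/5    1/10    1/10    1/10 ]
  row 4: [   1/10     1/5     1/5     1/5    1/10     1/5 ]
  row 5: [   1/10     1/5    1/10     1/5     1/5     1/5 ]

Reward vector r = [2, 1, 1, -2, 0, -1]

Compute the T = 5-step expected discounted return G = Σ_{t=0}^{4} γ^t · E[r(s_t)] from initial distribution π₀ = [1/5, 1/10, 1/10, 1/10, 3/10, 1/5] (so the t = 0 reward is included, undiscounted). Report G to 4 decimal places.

t=0: π = [0.2000, 0.1000, 0.1000, 0.1000, 0.3000, 0.2000], E[r] = 0.2000, γ^t·E[r] = 0.200000, running G = 0.200000
t=1: π = [0.1300, 0.1800, 0.1900, 0.1600, 0.1800, 0.1600], E[r] = 0.1500, γ^t·E[r] = 0.120000, running G = 0.320000
t=2: π = [0.1530, 0.1900, 0.1970, 0.1520, 0.1550, 0.1530], E[r] = 0.2360, γ^t·E[r] = 0.151040, running G = 0.471040
t=3: π = [0.1539, 0.1892, 0.1954, 0.1498, 0.1612, 0.1505], E[r] = 0.2423, γ^t·E[r] = 0.124058, running G = 0.595098
t=4: π = [0.1534, 0.1892, 0.1954, 0.1501, 0.1612, 0.1507], E[r] = 0.2405, γ^t·E[r] = 0.098521, running G = 0.693619

G = 0.6936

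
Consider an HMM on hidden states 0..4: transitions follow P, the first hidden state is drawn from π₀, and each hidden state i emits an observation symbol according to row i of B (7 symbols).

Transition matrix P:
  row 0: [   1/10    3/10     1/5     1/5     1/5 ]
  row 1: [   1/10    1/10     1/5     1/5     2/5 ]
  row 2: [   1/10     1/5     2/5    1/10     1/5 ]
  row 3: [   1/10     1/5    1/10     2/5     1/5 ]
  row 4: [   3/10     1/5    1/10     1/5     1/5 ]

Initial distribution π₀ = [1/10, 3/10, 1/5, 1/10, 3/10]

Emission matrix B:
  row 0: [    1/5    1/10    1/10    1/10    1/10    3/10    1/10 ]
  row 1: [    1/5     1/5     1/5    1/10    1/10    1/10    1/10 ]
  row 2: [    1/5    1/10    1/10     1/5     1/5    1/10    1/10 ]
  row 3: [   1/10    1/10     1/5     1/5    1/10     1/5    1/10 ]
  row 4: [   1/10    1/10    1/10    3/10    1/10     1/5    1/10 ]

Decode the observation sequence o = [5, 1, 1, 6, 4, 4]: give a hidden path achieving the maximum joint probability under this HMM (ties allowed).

path = [4, 0, 1, 2, 2, 2]

t=0: δ = [3.000e-02, 3.000e-02, 2.000e-02, 2.000e-02, 6.000e-02]  (obs o_0=5)
t=1: δ = [1.800e-03, 2.400e-03, 8.000e-04, 1.200e-03, 1.200e-03]  ψ = [4, 4, 2, 4, 1]  (obs o_1=1)
t=2: δ = [3.600e-05, 1.080e-04, 4.800e-05, 4.800e-05, 9.600e-05]  ψ = [4, 0, 1, 1, 1]  (obs o_2=1)
t=3: δ = [2.880e-06, 1.920e-06, 2.160e-06, 2.160e-06, 4.320e-06]  ψ = [4, 4, 1, 1, 1]  (obs o_3=6)
t=4: δ = [1.296e-07, 8.640e-08, 1.728e-07, 8.640e-08, 8.640e-08]  ψ = [4, 0, 2, 3, 4]  (obs o_4=4)
t=5: δ = [2.592e-09, 3.888e-09, 1.382e-08, 3.456e-09, 3.456e-09]  ψ = [4, 0, 2, 3, 1]  (obs o_5=4)
backtrack: best end state = 2; path = [4, 0, 1, 2, 2, 2]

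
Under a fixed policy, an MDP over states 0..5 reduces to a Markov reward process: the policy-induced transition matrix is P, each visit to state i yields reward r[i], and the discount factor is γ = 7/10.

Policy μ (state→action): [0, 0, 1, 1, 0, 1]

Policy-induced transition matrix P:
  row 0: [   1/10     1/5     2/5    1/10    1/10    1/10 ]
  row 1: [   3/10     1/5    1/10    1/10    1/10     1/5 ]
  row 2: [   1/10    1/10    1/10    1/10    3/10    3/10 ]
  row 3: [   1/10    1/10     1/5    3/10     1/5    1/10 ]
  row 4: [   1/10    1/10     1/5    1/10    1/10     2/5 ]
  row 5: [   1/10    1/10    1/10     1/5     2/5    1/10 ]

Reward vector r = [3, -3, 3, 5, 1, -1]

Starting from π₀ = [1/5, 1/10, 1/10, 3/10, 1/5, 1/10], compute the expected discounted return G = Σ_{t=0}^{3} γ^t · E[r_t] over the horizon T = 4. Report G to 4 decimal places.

t=0: π = [0.2000, 0.1000, 0.1000, 0.3000, 0.2000, 0.1000], E[r] = 2.2000, γ^t·E[r] = 2.200000, running G = 2.200000
t=1: π = [0.1200, 0.1300, 0.2100, 0.1700, 0.1800, 0.1900], E[r] = 1.4400, γ^t·E[r] = 1.008000, running G = 3.208000
t=2: π = [0.1260, 0.1250, 0.1710, 0.1530, 0.2160, 0.2090], E[r] = 1.2880, γ^t·E[r] = 0.631120, running G = 3.839120
t=3: π = [0.1250, 0.1251, 0.1747, 0.1515, 0.2122, 0.2115], E[r] = 1.2820, γ^t·E[r] = 0.439726, running G = 4.278846

G = 4.2788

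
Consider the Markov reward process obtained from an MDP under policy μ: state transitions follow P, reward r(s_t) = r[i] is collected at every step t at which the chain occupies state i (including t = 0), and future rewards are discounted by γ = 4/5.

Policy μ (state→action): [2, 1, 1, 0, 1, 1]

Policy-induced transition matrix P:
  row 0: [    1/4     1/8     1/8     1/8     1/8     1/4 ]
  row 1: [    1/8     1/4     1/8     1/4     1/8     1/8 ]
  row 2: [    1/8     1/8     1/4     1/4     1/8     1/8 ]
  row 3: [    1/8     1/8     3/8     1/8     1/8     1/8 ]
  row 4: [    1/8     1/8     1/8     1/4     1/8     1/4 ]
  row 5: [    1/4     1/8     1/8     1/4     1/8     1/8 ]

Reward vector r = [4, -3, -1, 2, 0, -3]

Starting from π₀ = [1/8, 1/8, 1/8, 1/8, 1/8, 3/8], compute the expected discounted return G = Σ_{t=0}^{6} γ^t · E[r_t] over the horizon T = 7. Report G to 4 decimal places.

t=0: π = [0.1250, 0.1250, 0.1250, 0.1250, 0.1250, 0.3750], E[r] = -0.8750, γ^t·E[r] = -0.875000, running G = -0.875000
t=1: π = [0.1875, 0.1406, 0.1719, 0.2188, 0.1250, 0.1563], E[r] = 0.1250, γ^t·E[r] = 0.100000, running G = -0.775000
t=2: π = [0.1680, 0.1426, 0.2012, 0.1992, 0.1250, 0.1641], E[r] = -0.0508, γ^t·E[r] = -0.032500, running G = -0.807500
t=3: π = [0.1665, 0.1428, 0.2000, 0.2041, 0.1250, 0.1616], E[r] = -0.0391, γ^t·E[r] = -0.020000, running G = -0.827500
t=4: π = [0.1660, 0.1429, 0.2010, 0.2037, 0.1250, 0.1614], E[r] = -0.0425, γ^t·E[r] = -0.017400, running G = -0.844900
t=5: π = [0.1659, 0.1429, 0.2010, 0.2038, 0.1250, 0.1614], E[r] = -0.0424, γ^t·E[r] = -0.013908, running G = -0.858808
t=6: π = [0.1659, 0.1429, 0.2011, 0.2038, 0.1250, 0.1614], E[r] = -0.0425, γ^t·E[r] = -0.011148, running G = -0.869955

G = -0.8700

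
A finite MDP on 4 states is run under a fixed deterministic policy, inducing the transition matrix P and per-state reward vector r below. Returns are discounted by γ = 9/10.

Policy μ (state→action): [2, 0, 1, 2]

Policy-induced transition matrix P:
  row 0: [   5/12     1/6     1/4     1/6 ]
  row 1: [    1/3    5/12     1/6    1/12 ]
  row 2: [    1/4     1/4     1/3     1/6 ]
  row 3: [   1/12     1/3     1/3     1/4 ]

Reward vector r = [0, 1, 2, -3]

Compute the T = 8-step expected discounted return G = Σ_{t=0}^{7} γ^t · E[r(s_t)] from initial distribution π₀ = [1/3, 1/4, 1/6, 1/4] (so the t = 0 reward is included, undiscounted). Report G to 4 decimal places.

t=0: π = [0.3333, 0.2500, 0.1667, 0.2500], E[r] = -0.1667, γ^t·E[r] = -0.166667, running G = -0.166667
t=1: π = [0.2847, 0.2847, 0.2639, 0.1667], E[r] = 0.3125, γ^t·E[r] = 0.281250, running G = 0.114583
t=2: π = [0.2934, 0.2876, 0.2622, 0.1568], E[r] = 0.3414, γ^t·E[r] = 0.276563, running G = 0.391146
t=3: π = [0.2967, 0.2866, 0.2609, 0.1558], E[r] = 0.3411, γ^t·E[r] = 0.248695, running G = 0.639841
t=4: π = [0.2974, 0.2860, 0.2608, 0.1558], E[r] = 0.3404, γ^t·E[r] = 0.223338, running G = 0.863179
t=5: π = [0.2974, 0.2859, 0.2609, 0.1558], E[r] = 0.3402, γ^t·E[r] = 0.200883, running G = 1.064062
t=6: π = [0.2974, 0.2858, 0.2609, 0.1558], E[r] = 0.3402, γ^t·E[r] = 0.180776, running G = 1.244837
t=7: π = [0.2974, 0.2858, 0.2609, 0.1558], E[r] = 0.3402, γ^t·E[r] = 0.162697, running G = 1.407534

G = 1.4075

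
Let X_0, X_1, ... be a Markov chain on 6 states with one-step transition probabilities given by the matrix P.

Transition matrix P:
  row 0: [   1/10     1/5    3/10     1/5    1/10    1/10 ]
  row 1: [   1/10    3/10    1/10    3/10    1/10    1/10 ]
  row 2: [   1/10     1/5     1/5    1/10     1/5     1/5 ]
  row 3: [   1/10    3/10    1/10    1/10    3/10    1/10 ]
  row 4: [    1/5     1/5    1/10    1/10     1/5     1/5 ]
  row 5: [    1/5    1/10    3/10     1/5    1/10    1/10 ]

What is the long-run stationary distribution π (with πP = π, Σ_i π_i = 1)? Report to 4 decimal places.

π = [0.1302, 0.2264, 0.1698, 0.1717, 0.1681, 0.1338]

Balance equations π_j = Σ_i π_i·P[i][j]:
  π_0 = 1/10·π_0 + 1/10·π_1 + 1/10·π_2 + 1/10·π_3 + 1/5·π_4 + 1/5·π_5
  π_1 = 1/5·π_0 + 3/10·π_1 + 1/5·π_2 + 3/10·π_3 + 1/5·π_4 + 1/10·π_5
  π_2 = 3/10·π_0 + 1/10·π_1 + 1/5·π_2 + 1/10·π_3 + 1/10·π_4 + 3/10·π_5
  π_3 = 1/5·π_0 + 3/10·π_1 + 1/10·π_2 + 1/10·π_3 + 1/10·π_4 + 1/5·π_5
  π_4 = 1/10·π_0 + 1/10·π_1 + 1/5·π_2 + 3/10·π_3 + 1/5·π_4 + 1/10·π_5
  normalize: π_0 + π_1 + π_2 + π_3 + π_4 + π_5 = 1
Solving the linear system gives exactly π = [6404/49189, 11138/49189, 1193/7027, 8445/49189, 8270/49189, 6581/49189].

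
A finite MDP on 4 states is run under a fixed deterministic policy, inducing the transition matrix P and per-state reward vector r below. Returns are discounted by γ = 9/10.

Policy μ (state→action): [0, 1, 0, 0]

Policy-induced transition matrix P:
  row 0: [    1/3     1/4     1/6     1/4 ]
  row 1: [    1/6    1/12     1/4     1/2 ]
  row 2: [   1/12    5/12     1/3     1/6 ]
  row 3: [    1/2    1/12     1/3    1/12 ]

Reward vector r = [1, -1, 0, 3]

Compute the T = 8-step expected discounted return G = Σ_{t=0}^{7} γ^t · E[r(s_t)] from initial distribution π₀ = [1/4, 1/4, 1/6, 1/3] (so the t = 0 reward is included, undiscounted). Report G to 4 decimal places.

t=0: π = [0.2500, 0.2500, 0.1667, 0.3333], E[r] = 1.0000, γ^t·E[r] = 1.000000, running G = 1.000000
t=1: π = [0.3056, 0.1806, 0.2708, 0.2431], E[r] = 0.8542, γ^t·E[r] = 0.768750, running G = 1.768750
t=2: π = [0.2760, 0.2245, 0.2674, 0.2321], E[r] = 0.7477, γ^t·E[r] = 0.605625, running G = 2.374375
t=3: π = [0.2677, 0.2185, 0.2686, 0.2452], E[r] = 0.7848, γ^t·E[r] = 0.572133, running G = 2.946508
t=4: π = [0.2706, 0.2175, 0.2705, 0.2414], E[r] = 0.7772, γ^t·E[r] = 0.509947, running G = 3.456454
t=5: π = [0.2697, 0.2186, 0.2701, 0.2416], E[r] = 0.7759, γ^t·E[r] = 0.458156, running G = 3.914611
t=6: π = [0.2696, 0.2183, 0.2702, 0.2419], E[r] = 0.7770, γ^t·E[r] = 0.412904, running G = 4.327515
t=7: π = [0.2697, 0.2183, 0.2702, 0.2418], E[r] = 0.7766, γ^t·E[r] = 0.371467, running G = 4.698982

G = 4.6990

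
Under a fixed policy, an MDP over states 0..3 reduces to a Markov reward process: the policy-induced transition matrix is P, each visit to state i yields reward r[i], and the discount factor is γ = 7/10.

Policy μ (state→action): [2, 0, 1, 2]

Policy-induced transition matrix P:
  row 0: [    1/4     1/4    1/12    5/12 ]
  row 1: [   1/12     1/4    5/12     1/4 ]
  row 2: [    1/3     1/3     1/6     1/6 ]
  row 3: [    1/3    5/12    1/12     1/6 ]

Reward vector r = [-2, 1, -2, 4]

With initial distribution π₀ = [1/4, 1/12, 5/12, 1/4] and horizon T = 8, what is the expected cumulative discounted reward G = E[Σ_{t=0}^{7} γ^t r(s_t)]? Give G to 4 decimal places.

G = 0.6864

t=0: π = [0.2500, 0.0833, 0.4167, 0.2500], E[r] = -0.2500, γ^t·E[r] = -0.250000, running G = -0.250000
t=1: π = [0.2917, 0.3264, 0.1458, 0.2361], E[r] = 0.3958, γ^t·E[r] = 0.277083, running G = 0.027083
t=2: π = [0.2274, 0.3015, 0.2043, 0.2668], E[r] = 0.5052, γ^t·E[r] = 0.247552, running G = 0.274635
t=3: π = [0.2390, 0.3115, 0.2009, 0.2486], E[r] = 0.4264, γ^t·E[r] = 0.146241, running G = 0.420877
t=4: π = [0.2355, 0.3082, 0.2039, 0.2524], E[r] = 0.4388, γ^t·E[r] = 0.105353, running G = 0.526230
t=5: π = [0.2367, 0.3091, 0.2031, 0.2512], E[r] = 0.4346, γ^t·E[r] = 0.073038, running G = 0.599268
t=6: π = [0.2363, 0.3088, 0.2033, 0.2516], E[r] = 0.4359, γ^t·E[r] = 0.051283, running G = 0.650551
t=7: π = [0.2364, 0.3089, 0.2032, 0.2515], E[r] = 0.4355, γ^t·E[r] = 0.035868, running G = 0.686419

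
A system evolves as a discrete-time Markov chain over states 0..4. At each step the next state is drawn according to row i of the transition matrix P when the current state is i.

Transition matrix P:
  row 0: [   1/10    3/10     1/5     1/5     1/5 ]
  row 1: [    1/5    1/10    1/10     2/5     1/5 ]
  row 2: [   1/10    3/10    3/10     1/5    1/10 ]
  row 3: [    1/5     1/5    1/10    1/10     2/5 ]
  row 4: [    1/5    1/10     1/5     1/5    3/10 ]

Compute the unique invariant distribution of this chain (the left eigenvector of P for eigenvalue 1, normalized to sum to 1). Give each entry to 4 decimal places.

Balance equations π_j = Σ_i π_i·P[i][j]:
  π_0 = 1/10·π_0 + 1/5·π_1 + 1/10·π_2 + 1/5·π_3 + 1/5·π_4
  π_1 = 3/10·π_0 + 1/10·π_1 + 3/10·π_2 + 1/5·π_3 + 1/10·π_4
  π_2 = 1/5·π_0 + 1/10·π_1 + 3/10·π_2 + 1/10·π_3 + 1/5·π_4
  π_3 = 1/5·π_0 + 2/5·π_1 + 1/5·π_2 + 1/10·π_3 + 1/5·π_4
  normalize: π_0 + π_1 + π_2 + π_3 + π_4 = 1
Solving the linear system gives exactly π = [1815/10952, 2083/10952, 1939/10952, 1185/5476, 2745/10952].

π = [0.1657, 0.1902, 0.1770, 0.2164, 0.2506]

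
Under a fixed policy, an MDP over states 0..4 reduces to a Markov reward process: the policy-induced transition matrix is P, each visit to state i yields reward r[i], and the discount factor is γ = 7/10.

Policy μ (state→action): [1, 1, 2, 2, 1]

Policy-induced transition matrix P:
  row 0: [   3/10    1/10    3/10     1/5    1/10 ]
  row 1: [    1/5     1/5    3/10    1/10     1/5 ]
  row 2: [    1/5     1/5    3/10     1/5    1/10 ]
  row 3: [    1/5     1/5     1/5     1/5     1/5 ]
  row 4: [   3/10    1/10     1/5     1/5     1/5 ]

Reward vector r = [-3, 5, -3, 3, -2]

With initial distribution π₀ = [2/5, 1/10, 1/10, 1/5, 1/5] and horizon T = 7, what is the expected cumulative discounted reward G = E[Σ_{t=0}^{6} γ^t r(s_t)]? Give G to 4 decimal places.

G = -1.8379

t=0: π = [0.4000, 0.1000, 0.1000, 0.2000, 0.2000], E[r] = -0.8000, γ^t·E[r] = -0.800000, running G = -0.800000
t=1: π = [0.2600, 0.1400, 0.2600, 0.1900, 0.1500], E[r] = -0.5900, γ^t·E[r] = -0.413000, running G = -1.213000
t=2: π = [0.2410, 0.1590, 0.2660, 0.1860, 0.1480], E[r] = -0.4640, γ^t·E[r] = -0.227360, running G = -1.440360
t=3: π = [0.2389, 0.1611, 0.2666, 0.1841, 0.1493], E[r] = -0.4573, γ^t·E[r] = -0.156854, running G = -1.597214
t=4: π = [0.2388, 0.1612, 0.2667, 0.1839, 0.1495], E[r] = -0.4578, γ^t·E[r] = -0.109911, running G = -1.707124
t=5: π = [0.2388, 0.1612, 0.2667, 0.1839, 0.1495], E[r] = -0.4579, γ^t·E[r] = -0.076955, running G = -1.784079
t=6: π = [0.2388, 0.1612, 0.2667, 0.1839, 0.1495], E[r] = -0.4579, γ^t·E[r] = -0.053869, running G = -1.837948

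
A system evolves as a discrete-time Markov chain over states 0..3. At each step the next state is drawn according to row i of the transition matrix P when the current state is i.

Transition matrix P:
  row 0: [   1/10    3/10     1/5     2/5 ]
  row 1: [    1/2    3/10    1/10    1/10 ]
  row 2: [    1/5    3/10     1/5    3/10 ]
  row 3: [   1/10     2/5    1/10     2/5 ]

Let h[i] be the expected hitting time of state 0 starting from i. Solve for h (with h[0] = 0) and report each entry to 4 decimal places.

h = [0.0000, 2.5200, 3.6800, 3.9600]

First-step conditioning: h[0] = 0; for i ≠ 0, h[i] = 1 + Σ_k P[i][k]·h[k].
  h[1] = 1 + 3/10·h[1] + 1/10·h[2] + 1/10·h[3]
  h[2] = 1 + 3/10·h[1] + 1/5·h[2] + 3/10·h[3]
  h[3] = 1 + 2/5·h[1] + 1/10·h[2] + 2/5·h[3]
Solving the 3×3 linear system over states ≠ 0 gives exactly h = [0, 63/25, 92/25, 99/25] (h[0] = 0 is the target).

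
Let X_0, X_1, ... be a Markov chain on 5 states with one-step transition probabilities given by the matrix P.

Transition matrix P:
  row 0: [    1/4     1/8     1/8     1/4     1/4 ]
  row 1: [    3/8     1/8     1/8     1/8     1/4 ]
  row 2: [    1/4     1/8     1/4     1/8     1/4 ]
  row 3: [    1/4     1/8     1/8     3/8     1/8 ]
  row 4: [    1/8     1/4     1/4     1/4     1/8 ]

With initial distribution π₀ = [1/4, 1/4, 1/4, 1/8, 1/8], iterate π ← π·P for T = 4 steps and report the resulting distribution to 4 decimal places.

t=0: π = [0.2500, 0.2500, 0.2500, 0.1250, 0.1250]
t=1: π = [0.2656, 0.1406, 0.1719, 0.2031, 0.2188]
t=2: π = [0.2402, 0.1523, 0.1738, 0.2363, 0.1973]
t=3: π = [0.2444, 0.1497, 0.1714, 0.2388, 0.1958]
t=4: π = [0.2442, 0.1495, 0.1709, 0.2397, 0.1957]

π = [0.2442, 0.1495, 0.1709, 0.2397, 0.1957]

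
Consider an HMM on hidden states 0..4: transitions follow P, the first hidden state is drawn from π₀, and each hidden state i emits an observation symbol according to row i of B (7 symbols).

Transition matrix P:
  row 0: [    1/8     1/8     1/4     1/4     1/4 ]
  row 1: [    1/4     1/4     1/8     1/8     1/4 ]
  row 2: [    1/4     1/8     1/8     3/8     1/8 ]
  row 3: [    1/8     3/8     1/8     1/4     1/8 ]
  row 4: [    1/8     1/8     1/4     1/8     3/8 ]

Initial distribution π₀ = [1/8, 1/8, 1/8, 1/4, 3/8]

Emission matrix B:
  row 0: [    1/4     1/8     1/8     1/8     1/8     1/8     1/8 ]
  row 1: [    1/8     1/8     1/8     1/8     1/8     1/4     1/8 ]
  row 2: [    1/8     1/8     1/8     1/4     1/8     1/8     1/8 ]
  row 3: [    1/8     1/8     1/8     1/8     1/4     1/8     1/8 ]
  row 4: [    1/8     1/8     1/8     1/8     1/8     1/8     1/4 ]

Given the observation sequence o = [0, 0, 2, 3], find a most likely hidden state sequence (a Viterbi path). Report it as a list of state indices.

path = [4, 4, 4, 2]

t=0: δ = [3.125e-02, 1.562e-02, 1.562e-02, 3.125e-02, 4.688e-02]  (obs o_0=0)
t=1: δ = [1.465e-03, 1.465e-03, 1.465e-03, 9.766e-04, 2.197e-03]  ψ = [4, 3, 4, 0, 4]  (obs o_1=0)
t=2: δ = [4.578e-05, 4.578e-05, 6.866e-05, 6.866e-05, 1.030e-04]  ψ = [1, 1, 4, 2, 4]  (obs o_2=2)
t=3: δ = [2.146e-06, 3.219e-06, 6.437e-06, 3.219e-06, 4.828e-06]  ψ = [2, 3, 4, 2, 4]  (obs o_3=3)
backtrack: best end state = 2; path = [4, 4, 4, 2]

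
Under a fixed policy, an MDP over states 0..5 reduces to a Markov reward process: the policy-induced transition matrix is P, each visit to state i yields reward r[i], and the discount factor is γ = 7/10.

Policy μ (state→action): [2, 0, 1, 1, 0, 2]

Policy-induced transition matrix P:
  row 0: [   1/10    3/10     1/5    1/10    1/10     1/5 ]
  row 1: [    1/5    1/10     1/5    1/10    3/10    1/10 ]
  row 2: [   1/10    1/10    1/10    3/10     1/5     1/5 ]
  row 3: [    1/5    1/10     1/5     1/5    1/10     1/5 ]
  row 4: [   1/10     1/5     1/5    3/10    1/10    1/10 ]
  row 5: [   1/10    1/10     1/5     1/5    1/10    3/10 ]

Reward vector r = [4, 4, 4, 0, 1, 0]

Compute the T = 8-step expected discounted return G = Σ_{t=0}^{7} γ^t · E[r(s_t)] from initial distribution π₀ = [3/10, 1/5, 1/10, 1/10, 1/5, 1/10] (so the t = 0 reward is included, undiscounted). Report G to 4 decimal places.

t=0: π = [0.3000, 0.2000, 0.1000, 0.1000, 0.2000, 0.1000], E[r] = 2.6000, γ^t·E[r] = 2.600000, running G = 2.600000
t=1: π = [0.1300, 0.1800, 0.1900, 0.1800, 0.1500, 0.1700], E[r] = 2.1500, γ^t·E[r] = 1.505000, running G = 4.105000
t=2: π = [0.1360, 0.1410, 0.1810, 0.2030, 0.1550, 0.1840], E[r] = 1.9870, γ^t·E[r] = 0.973630, running G = 5.078630
t=3: π = [0.1344, 0.1427, 0.1819, 0.2059, 0.1463, 0.1888], E[r] = 1.9823, γ^t·E[r] = 0.679929, running G = 5.758559
t=4: π = [0.1349, 0.1415, 0.1818, 0.2051, 0.1467, 0.1900], E[r] = 1.9795, γ^t·E[r] = 0.475266, running G = 6.233825
t=5: π = [0.1347, 0.1416, 0.1818, 0.2052, 0.1465, 0.1902], E[r] = 1.9790, γ^t·E[r] = 0.332608, running G = 6.566433
t=6: π = [0.1347, 0.1416, 0.1818, 0.2052, 0.1465, 0.1902], E[r] = 1.9789, γ^t·E[r] = 0.232810, running G = 6.799243
t=7: π = [0.1347, 0.1416, 0.1818, 0.2052, 0.1465, 0.1902], E[r] = 1.9788, γ^t·E[r] = 0.162966, running G = 6.962209

G = 6.9622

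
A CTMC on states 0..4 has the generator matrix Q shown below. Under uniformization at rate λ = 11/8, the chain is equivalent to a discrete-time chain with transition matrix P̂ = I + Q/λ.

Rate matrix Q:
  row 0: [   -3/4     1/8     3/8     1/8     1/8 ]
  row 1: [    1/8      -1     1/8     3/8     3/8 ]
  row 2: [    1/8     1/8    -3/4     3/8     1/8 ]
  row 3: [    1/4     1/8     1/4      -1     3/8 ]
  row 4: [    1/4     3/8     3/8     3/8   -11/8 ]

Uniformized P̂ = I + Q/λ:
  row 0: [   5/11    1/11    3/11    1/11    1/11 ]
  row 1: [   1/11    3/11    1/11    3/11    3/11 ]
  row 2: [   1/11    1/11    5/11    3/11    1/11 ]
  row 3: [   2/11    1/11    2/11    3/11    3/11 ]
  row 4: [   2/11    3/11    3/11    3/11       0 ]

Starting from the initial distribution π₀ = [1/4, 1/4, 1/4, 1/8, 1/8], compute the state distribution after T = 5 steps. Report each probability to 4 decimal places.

π = [0.1977, 0.1438, 0.2750, 0.2368, 0.1468]

t=0: π = [0.2500, 0.2500, 0.2500, 0.1250, 0.1250]
t=1: π = [0.2045, 0.1591, 0.2614, 0.2273, 0.1477]
t=2: π = [0.1994, 0.1467, 0.2707, 0.2355, 0.1477]
t=3: π = [0.1983, 0.1444, 0.2739, 0.2365, 0.1470]
t=4: π = [0.1979, 0.1439, 0.2748, 0.2367, 0.1468]
t=5: π = [0.1977, 0.1438, 0.2750, 0.2368, 0.1468]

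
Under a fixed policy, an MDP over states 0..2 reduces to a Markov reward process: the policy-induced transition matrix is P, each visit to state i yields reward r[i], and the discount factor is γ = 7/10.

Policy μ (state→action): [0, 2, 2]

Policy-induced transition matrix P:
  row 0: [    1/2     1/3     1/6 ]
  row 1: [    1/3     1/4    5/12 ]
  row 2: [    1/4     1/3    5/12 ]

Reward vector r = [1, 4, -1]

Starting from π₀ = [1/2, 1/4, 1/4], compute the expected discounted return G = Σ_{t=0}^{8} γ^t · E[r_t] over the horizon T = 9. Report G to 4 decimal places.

t=0: π = [0.5000, 0.2500, 0.2500], E[r] = 1.2500, γ^t·E[r] = 1.250000, running G = 1.250000
t=1: π = [0.3958, 0.3125, 0.2917], E[r] = 1.3542, γ^t·E[r] = 0.947917, running G = 2.197917
t=2: π = [0.3750, 0.3073, 0.3177], E[r] = 1.2865, γ^t·E[r] = 0.630365, running G = 2.828281
t=3: π = [0.3694, 0.3077, 0.3229], E[r] = 1.2773, γ^t·E[r] = 0.438129, running G = 3.266410
t=4: π = [0.3680, 0.3077, 0.3243], E[r] = 1.2744, γ^t·E[r] = 0.305987, running G = 3.572397
t=5: π = [0.3676, 0.3077, 0.3247], E[r] = 1.2737, γ^t·E[r] = 0.214077, running G = 3.786474
t=6: π = [0.3676, 0.3077, 0.3248], E[r] = 1.2736, γ^t·E[r] = 0.149833, running G = 3.936307
t=7: π = [0.3675, 0.3077, 0.3248], E[r] = 1.2735, γ^t·E[r] = 0.104880, running G = 4.041187
t=8: π = [0.3675, 0.3077, 0.3248], E[r] = 1.2735, γ^t·E[r] = 0.073415, running G = 4.114602

G = 4.1146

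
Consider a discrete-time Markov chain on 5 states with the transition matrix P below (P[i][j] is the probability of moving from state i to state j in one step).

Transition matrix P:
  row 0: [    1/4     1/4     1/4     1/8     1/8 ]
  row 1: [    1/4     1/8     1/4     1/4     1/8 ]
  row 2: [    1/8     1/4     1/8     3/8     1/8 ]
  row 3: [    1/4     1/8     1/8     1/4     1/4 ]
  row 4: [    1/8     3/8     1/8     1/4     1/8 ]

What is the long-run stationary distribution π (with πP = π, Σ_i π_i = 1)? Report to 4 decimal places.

π = [0.2083, 0.2122, 0.1776, 0.2462, 0.1558]

Balance equations π_j = Σ_i π_i·P[i][j]:
  π_0 = 1/4·π_0 + 1/4·π_1 + 1/8·π_2 + 1/4·π_3 + 1/8·π_4
  π_1 = 1/4·π_0 + 1/8·π_1 + 1/4·π_2 + 1/8·π_3 + 3/8·π_4
  π_2 = 1/4·π_0 + 1/4·π_1 + 1/8·π_2 + 1/8·π_3 + 1/8·π_4
  π_3 = 1/8·π_0 + 1/4·π_1 + 3/8·π_2 + 1/4·π_3 + 1/4·π_4
  normalize: π_0 + π_1 + π_2 + π_3 + π_4 = 1
Solving the linear system gives exactly π = [5/24, 331/1560, 277/1560, 16/65, 81/520].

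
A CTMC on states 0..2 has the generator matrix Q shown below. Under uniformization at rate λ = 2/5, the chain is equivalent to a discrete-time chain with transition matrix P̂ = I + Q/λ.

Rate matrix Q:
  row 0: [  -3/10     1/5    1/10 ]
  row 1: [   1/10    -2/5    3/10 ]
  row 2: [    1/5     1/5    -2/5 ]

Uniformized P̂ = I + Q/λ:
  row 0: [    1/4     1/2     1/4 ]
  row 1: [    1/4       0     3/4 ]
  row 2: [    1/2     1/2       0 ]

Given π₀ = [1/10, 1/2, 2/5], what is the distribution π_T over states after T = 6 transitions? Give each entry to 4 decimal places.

t=0: π = [0.1000, 0.5000, 0.4000]
t=1: π = [0.3500, 0.2500, 0.4000]
t=2: π = [0.3500, 0.3750, 0.2750]
t=3: π = [0.3188, 0.3125, 0.3688]
t=4: π = [0.3422, 0.3438, 0.3141]
t=5: π = [0.3285, 0.3281, 0.3434]
t=6: π = [0.3358, 0.3359, 0.3282]

π = [0.3358, 0.3359, 0.3282]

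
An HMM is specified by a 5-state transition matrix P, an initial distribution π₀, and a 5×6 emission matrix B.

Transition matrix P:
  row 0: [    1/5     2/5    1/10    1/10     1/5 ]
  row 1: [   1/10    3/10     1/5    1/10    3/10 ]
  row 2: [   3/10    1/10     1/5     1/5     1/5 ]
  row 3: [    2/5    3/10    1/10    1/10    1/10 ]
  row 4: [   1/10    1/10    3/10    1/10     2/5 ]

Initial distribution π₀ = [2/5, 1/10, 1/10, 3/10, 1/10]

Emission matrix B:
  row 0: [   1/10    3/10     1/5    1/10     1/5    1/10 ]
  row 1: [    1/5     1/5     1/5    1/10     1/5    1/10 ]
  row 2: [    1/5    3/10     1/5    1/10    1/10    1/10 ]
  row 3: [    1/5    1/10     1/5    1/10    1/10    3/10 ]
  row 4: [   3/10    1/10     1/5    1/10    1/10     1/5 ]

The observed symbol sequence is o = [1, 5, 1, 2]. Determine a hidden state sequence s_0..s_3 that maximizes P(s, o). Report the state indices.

path = [0, 3, 0, 1]

t=0: δ = [1.200e-01, 2.000e-02, 3.000e-02, 3.000e-02, 1.000e-02]  (obs o_0=1)
t=1: δ = [2.400e-03, 4.800e-03, 1.200e-03, 3.600e-03, 4.800e-03]  ψ = [0, 0, 0, 0, 0]  (obs o_1=5)
t=2: δ = [4.320e-04, 2.880e-04, 4.320e-04, 4.800e-05, 1.920e-04]  ψ = [3, 1, 4, 1, 4]  (obs o_2=1)
t=3: δ = [2.592e-05, 3.456e-05, 1.728e-05, 1.728e-05, 1.728e-05]  ψ = [2, 0, 2, 2, 0]  (obs o_3=2)
backtrack: best end state = 1; path = [0, 3, 0, 1]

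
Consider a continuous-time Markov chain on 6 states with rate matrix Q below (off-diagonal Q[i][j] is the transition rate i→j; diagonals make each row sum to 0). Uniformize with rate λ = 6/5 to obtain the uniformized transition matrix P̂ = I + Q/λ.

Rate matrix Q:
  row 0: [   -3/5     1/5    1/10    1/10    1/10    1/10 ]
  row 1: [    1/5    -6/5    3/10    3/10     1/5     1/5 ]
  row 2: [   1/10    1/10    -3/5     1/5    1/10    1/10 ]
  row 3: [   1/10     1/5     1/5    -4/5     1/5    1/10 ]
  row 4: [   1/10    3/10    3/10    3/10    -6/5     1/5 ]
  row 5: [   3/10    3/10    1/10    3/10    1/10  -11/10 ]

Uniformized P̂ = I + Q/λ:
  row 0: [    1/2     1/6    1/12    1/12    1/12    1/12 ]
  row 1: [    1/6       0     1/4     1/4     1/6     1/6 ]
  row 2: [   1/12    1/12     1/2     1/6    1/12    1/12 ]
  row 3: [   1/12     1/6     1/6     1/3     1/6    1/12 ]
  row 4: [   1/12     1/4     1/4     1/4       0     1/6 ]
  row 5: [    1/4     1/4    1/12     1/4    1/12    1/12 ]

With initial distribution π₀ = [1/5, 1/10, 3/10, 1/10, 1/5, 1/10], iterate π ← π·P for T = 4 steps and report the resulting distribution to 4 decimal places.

π = [0.1925, 0.1400, 0.2441, 0.2154, 0.1043, 0.1037]

t=0: π = [0.2000, 0.1000, 0.3000, 0.1000, 0.2000, 0.1000]
t=1: π = [0.1917, 0.1500, 0.2667, 0.2000, 0.0833, 0.1083]
t=2: π = [0.1938, 0.1354, 0.2500, 0.2125, 0.1056, 0.1028]
t=3: π = [0.1925, 0.1406, 0.2454, 0.2146, 0.1035, 0.1034]
t=4: π = [0.1925, 0.1400, 0.2441, 0.2154, 0.1043, 0.1037]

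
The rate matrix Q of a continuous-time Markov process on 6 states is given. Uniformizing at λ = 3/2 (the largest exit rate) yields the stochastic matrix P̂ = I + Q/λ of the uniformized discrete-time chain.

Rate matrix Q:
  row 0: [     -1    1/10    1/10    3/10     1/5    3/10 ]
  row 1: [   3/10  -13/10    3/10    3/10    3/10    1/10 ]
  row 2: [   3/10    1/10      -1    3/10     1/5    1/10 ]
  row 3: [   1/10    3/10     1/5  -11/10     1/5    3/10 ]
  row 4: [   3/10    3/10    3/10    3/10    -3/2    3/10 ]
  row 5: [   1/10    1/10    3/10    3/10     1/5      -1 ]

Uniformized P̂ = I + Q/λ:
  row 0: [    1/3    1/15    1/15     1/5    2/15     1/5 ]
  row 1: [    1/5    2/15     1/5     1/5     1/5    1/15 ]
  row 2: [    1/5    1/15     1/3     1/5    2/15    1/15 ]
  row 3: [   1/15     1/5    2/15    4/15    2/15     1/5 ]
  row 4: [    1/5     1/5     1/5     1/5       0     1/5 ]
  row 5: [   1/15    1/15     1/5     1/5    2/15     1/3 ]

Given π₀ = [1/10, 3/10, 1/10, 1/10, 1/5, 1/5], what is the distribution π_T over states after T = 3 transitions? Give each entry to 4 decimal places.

π = [0.1704, 0.1198, 0.1879, 0.2143, 0.1247, 0.1829]

t=0: π = [0.1000, 0.3000, 0.1000, 0.1000, 0.2000, 0.2000]
t=1: π = [0.1733, 0.1267, 0.1933, 0.2067, 0.1267, 0.1733]
t=2: π = [0.1724, 0.1196, 0.1889, 0.2138, 0.1249, 0.1804]
t=3: π = [0.1704, 0.1198, 0.1879, 0.2143, 0.1247, 0.1829]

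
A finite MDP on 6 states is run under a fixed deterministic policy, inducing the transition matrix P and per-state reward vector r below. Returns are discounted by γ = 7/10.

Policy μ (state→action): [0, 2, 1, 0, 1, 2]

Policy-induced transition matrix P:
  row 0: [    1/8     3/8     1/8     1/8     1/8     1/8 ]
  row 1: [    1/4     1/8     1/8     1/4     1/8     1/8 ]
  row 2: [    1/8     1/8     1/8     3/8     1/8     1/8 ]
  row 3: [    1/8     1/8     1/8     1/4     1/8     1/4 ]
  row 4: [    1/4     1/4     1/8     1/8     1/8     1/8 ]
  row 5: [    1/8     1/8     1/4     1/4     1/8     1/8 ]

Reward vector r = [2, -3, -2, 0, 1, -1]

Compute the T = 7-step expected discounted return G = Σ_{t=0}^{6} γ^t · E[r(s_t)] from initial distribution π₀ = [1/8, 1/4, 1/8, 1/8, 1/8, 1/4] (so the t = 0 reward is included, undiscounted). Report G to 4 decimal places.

G = -1.9547

t=0: π = [0.1250, 0.2500, 0.1250, 0.1250, 0.1250, 0.2500], E[r] = -0.8750, γ^t·E[r] = -0.875000, running G = -0.875000
t=1: π = [0.1719, 0.1719, 0.1563, 0.2344, 0.1250, 0.1406], E[r] = -0.5000, γ^t·E[r] = -0.350000, running G = -1.225000
t=2: π = [0.1621, 0.1836, 0.1426, 0.2324, 0.1250, 0.1543], E[r] = -0.5410, γ^t·E[r] = -0.265098, running G = -1.490098
t=3: π = [0.1636, 0.1812, 0.1443, 0.2319, 0.1250, 0.1541], E[r] = -0.5339, γ^t·E[r] = -0.183140, running G = -1.673238
t=4: π = [0.1633, 0.1815, 0.1443, 0.2320, 0.1250, 0.1540], E[r] = -0.5355, γ^t·E[r] = -0.128579, running G = -1.801816
t=5: π = [0.1633, 0.1814, 0.1442, 0.2320, 0.1250, 0.1540], E[r] = -0.5352, γ^t·E[r] = -0.089949, running G = -1.891766
t=6: π = [0.1633, 0.1815, 0.1442, 0.2320, 0.1250, 0.1540], E[r] = -0.5352, γ^t·E[r] = -0.062972, running G = -1.954738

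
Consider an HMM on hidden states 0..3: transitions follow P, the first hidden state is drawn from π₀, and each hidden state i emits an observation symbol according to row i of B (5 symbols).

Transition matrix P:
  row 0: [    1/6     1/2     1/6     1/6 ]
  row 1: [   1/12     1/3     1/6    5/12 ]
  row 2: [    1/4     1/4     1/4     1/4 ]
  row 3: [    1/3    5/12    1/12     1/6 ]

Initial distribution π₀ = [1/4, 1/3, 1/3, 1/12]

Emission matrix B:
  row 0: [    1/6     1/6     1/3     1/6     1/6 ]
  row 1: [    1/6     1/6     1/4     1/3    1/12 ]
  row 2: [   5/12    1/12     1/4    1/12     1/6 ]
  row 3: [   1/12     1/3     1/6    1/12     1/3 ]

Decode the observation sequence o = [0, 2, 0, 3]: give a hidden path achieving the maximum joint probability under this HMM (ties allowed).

path = [2, 0, 1, 1]

t=0: δ = [4.167e-02, 5.556e-02, 1.389e-01, 6.944e-03]  (obs o_0=0)
t=1: δ = [1.157e-02, 8.681e-03, 8.681e-03, 5.787e-03]  ψ = [2, 2, 2, 2]  (obs o_1=2)
t=2: δ = [3.617e-04, 9.645e-04, 9.042e-04, 3.014e-04]  ψ = [2, 0, 2, 1]  (obs o_2=0)
t=3: δ = [3.768e-05, 1.072e-04, 1.884e-05, 3.349e-05]  ψ = [2, 1, 2, 1]  (obs o_3=3)
backtrack: best end state = 1; path = [2, 0, 1, 1]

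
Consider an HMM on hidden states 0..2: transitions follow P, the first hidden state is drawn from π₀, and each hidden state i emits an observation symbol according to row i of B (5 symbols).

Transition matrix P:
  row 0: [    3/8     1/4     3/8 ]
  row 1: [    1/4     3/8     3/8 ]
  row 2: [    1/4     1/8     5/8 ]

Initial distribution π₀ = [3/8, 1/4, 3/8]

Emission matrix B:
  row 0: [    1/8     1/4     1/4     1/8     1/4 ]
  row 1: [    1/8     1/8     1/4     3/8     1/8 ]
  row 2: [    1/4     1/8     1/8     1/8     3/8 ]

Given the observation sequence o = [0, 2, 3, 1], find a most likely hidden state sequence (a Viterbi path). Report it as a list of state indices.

t=0: δ = [4.688e-02, 3.125e-02, 9.375e-02]  (obs o_0=0)
t=1: δ = [5.859e-03, 2.930e-03, 7.324e-03]  ψ = [2, 0, 2]  (obs o_1=2)
t=2: δ = [2.747e-04, 5.493e-04, 5.722e-04]  ψ = [0, 0, 2]  (obs o_2=3)
t=3: δ = [3.576e-05, 2.575e-05, 4.470e-05]  ψ = [2, 1, 2]  (obs o_3=1)
backtrack: best end state = 2; path = [2, 2, 2, 2]

path = [2, 2, 2, 2]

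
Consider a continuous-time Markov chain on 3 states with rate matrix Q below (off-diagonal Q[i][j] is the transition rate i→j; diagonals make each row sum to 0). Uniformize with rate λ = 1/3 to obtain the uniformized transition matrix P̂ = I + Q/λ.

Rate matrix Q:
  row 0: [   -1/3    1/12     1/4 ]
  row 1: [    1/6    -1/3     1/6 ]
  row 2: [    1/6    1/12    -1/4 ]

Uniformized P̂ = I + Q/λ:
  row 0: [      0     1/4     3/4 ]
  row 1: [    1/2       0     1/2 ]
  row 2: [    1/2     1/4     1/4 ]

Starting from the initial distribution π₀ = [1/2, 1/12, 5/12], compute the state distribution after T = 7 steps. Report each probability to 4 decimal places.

π = [0.3320, 0.2000, 0.4680]

t=0: π = [0.5000, 0.0833, 0.4167]
t=1: π = [0.2500, 0.2292, 0.5208]
t=2: π = [0.3750, 0.1927, 0.4323]
t=3: π = [0.3125, 0.2018, 0.4857]
t=4: π = [0.3438, 0.1995, 0.4567]
t=5: π = [0.3281, 0.2001, 0.4718]
t=6: π = [0.3359, 0.2000, 0.4641]
t=7: π = [0.3320, 0.2000, 0.4680]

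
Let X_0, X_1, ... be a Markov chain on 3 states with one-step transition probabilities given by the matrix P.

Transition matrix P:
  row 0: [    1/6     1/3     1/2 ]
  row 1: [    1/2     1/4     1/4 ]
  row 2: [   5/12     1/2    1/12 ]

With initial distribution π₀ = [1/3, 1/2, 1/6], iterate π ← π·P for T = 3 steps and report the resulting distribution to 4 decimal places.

t=0: π = [0.3333, 0.5000, 0.1667]
t=1: π = [0.3750, 0.3194, 0.3056]
t=2: π = [0.3495, 0.3576, 0.2928]
t=3: π = [0.3591, 0.3523, 0.2886]

π = [0.3591, 0.3523, 0.2886]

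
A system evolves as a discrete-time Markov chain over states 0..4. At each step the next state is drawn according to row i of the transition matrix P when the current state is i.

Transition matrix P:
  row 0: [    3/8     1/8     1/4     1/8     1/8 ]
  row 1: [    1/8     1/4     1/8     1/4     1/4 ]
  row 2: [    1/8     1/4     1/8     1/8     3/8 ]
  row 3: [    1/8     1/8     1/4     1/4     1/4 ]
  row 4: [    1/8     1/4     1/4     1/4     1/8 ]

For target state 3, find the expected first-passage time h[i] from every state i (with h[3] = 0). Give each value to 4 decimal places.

First-step conditioning: h[3] = 0; for i ≠ 3, h[i] = 1 + Σ_k P[i][k]·h[k].
  h[0] = 1 + 3/8·h[0] + 1/8·h[1] + 1/4·h[2] + 1/8·h[4]
  h[1] = 1 + 1/8·h[0] + 1/4·h[1] + 1/8·h[2] + 1/4·h[4]
  h[2] = 1 + 1/8·h[0] + 1/4·h[1] + 1/8·h[2] + 3/8·h[4]
  h[4] = 1 + 1/8·h[0] + 1/4·h[1] + 1/4·h[2] + 1/8·h[4]
Solving the 4×4 linear system over states ≠ 3 gives exactly h = [40/7, 3408/707, 3840/707, 0, 3456/707] (h[3] = 0 is the target).

h = [5.7143, 4.8204, 5.4314, 0.0000, 4.8883]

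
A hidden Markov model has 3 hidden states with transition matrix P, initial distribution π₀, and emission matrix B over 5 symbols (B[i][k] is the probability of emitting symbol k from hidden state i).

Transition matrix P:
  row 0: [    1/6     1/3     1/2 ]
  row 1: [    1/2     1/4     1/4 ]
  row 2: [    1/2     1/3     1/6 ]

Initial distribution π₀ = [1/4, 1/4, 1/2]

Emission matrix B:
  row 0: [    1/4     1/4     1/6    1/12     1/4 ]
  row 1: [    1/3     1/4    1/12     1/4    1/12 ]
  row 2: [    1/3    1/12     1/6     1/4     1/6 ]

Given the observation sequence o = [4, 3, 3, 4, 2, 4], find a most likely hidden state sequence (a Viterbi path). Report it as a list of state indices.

path = [0, 2, 1, 0, 2, 0]

t=0: δ = [6.250e-02, 2.083e-02, 8.333e-02]  (obs o_0=4)
t=1: δ = [3.472e-03, 6.944e-03, 7.812e-03]  ψ = [2, 2, 0]  (obs o_1=3)
t=2: δ = [3.255e-04, 6.510e-04, 4.340e-04]  ψ = [2, 2, 0]  (obs o_2=3)
t=3: δ = [8.138e-05, 1.356e-05, 2.713e-05]  ψ = [1, 1, 0]  (obs o_3=4)
t=4: δ = [2.261e-06, 2.261e-06, 6.782e-06]  ψ = [0, 0, 0]  (obs o_4=2)
t=5: δ = [8.477e-07, 1.884e-07, 1.884e-07]  ψ = [2, 2, 0]  (obs o_5=4)
backtrack: best end state = 0; path = [0, 2, 1, 0, 2, 0]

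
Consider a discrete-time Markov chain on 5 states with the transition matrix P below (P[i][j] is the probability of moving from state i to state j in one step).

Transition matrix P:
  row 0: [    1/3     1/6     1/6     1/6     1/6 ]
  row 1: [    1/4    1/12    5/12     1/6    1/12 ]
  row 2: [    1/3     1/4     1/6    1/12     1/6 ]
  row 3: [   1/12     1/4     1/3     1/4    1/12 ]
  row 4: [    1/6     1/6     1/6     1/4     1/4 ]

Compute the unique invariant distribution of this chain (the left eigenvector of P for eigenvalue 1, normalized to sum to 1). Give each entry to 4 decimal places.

Balance equations π_j = Σ_i π_i·P[i][j]:
  π_0 = 1/3·π_0 + 1/4·π_1 + 1/3·π_2 + 1/12·π_3 + 1/6·π_4
  π_1 = 1/6·π_0 + 1/12·π_1 + 1/4·π_2 + 1/4·π_3 + 1/6·π_4
  π_2 = 1/6·π_0 + 5/12·π_1 + 1/6·π_2 + 1/3·π_3 + 1/6·π_4
  π_3 = 1/6·π_0 + 1/6·π_1 + 1/12·π_2 + 1/4·π_3 + 1/4·π_4
  normalize: π_0 + π_1 + π_2 + π_3 + π_4 = 1
Solving the linear system gives exactly π = [527/2111, 3530/18999, 4598/18999, 366/2111, 2834/18999].

π = [0.2496, 0.1858, 0.2420, 0.1734, 0.1492]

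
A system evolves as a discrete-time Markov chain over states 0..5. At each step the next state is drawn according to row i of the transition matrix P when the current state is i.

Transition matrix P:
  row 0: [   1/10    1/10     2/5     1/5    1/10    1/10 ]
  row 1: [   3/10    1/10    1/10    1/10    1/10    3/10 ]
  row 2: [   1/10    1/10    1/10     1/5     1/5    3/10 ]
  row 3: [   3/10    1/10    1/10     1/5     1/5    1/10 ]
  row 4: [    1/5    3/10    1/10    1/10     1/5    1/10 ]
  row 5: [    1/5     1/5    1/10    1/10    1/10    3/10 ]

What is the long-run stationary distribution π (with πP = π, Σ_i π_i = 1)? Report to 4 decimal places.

Balance equations π_j = Σ_i π_i·P[i][j]:
  π_0 = 1/10·π_0 + 3/10·π_1 + 1/10·π_2 + 3/10·π_3 + 1/5·π_4 + 1/5·π_5
  π_1 = 1/10·π_0 + 1/10·π_1 + 1/10·π_2 + 1/10·π_3 + 3/10·π_4 + 1/5·π_5
  π_2 = 2/5·π_0 + 1/10·π_1 + 1/10·π_2 + 1/10·π_3 + 1/10·π_4 + 1/10·π_5
  π_3 = 1/5·π_0 + 1/10·π_1 + 1/5·π_2 + 1/5·π_3 + 1/10·π_4 + 1/10·π_5
  π_4 = 1/10·π_0 + 1/10·π_1 + 1/5·π_2 + 1/5·π_3 + 1/5·π_4 + 1/10·π_5
  normalize: π_0 + π_1 + π_2 + π_3 + π_4 + π_5 = 1
Solving the linear system gives exactly π = [9784/50263, 7503/50263, 15923/100526, 15113/100526, 7309/50263, 10149/50263].

π = [0.1947, 0.1493, 0.1584, 0.1503, 0.1454, 0.2019]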